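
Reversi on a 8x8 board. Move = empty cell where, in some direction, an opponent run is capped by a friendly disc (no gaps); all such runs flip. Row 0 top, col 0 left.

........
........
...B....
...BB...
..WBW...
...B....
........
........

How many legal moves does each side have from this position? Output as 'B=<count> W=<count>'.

-- B to move --
(3,1): flips 1 -> legal
(3,2): no bracket -> illegal
(3,5): flips 1 -> legal
(4,1): flips 1 -> legal
(4,5): flips 1 -> legal
(5,1): flips 1 -> legal
(5,2): no bracket -> illegal
(5,4): flips 1 -> legal
(5,5): flips 1 -> legal
B mobility = 7
-- W to move --
(1,2): no bracket -> illegal
(1,3): no bracket -> illegal
(1,4): no bracket -> illegal
(2,2): flips 1 -> legal
(2,4): flips 2 -> legal
(2,5): no bracket -> illegal
(3,2): no bracket -> illegal
(3,5): no bracket -> illegal
(4,5): no bracket -> illegal
(5,2): no bracket -> illegal
(5,4): no bracket -> illegal
(6,2): flips 1 -> legal
(6,3): no bracket -> illegal
(6,4): flips 1 -> legal
W mobility = 4

Answer: B=7 W=4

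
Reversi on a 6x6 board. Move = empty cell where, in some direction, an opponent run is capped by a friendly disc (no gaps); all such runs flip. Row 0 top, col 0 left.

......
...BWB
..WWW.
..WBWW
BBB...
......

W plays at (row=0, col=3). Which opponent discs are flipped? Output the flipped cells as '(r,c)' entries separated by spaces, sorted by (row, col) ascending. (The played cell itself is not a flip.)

Answer: (1,3)

Derivation:
Dir NW: edge -> no flip
Dir N: edge -> no flip
Dir NE: edge -> no flip
Dir W: first cell '.' (not opp) -> no flip
Dir E: first cell '.' (not opp) -> no flip
Dir SW: first cell '.' (not opp) -> no flip
Dir S: opp run (1,3) capped by W -> flip
Dir SE: first cell 'W' (not opp) -> no flip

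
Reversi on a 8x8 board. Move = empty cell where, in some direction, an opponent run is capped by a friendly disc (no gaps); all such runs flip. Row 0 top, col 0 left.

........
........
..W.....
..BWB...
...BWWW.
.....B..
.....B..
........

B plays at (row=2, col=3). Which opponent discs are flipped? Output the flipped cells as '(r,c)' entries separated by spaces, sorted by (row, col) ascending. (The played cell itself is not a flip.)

Answer: (3,3)

Derivation:
Dir NW: first cell '.' (not opp) -> no flip
Dir N: first cell '.' (not opp) -> no flip
Dir NE: first cell '.' (not opp) -> no flip
Dir W: opp run (2,2), next='.' -> no flip
Dir E: first cell '.' (not opp) -> no flip
Dir SW: first cell 'B' (not opp) -> no flip
Dir S: opp run (3,3) capped by B -> flip
Dir SE: first cell 'B' (not opp) -> no flip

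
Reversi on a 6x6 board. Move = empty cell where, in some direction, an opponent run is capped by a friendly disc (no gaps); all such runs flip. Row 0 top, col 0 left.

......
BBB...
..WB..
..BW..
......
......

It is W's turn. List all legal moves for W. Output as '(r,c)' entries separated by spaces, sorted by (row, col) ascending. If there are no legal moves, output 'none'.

(0,0): flips 1 -> legal
(0,1): no bracket -> illegal
(0,2): flips 1 -> legal
(0,3): no bracket -> illegal
(1,3): flips 1 -> legal
(1,4): no bracket -> illegal
(2,0): no bracket -> illegal
(2,1): no bracket -> illegal
(2,4): flips 1 -> legal
(3,1): flips 1 -> legal
(3,4): no bracket -> illegal
(4,1): no bracket -> illegal
(4,2): flips 1 -> legal
(4,3): no bracket -> illegal

Answer: (0,0) (0,2) (1,3) (2,4) (3,1) (4,2)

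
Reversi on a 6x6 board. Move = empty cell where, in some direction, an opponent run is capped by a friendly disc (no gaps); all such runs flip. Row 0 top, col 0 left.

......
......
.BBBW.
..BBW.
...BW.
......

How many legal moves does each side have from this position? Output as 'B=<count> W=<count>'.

-- B to move --
(1,3): no bracket -> illegal
(1,4): no bracket -> illegal
(1,5): flips 1 -> legal
(2,5): flips 2 -> legal
(3,5): flips 1 -> legal
(4,5): flips 2 -> legal
(5,3): no bracket -> illegal
(5,4): no bracket -> illegal
(5,5): flips 1 -> legal
B mobility = 5
-- W to move --
(1,0): no bracket -> illegal
(1,1): flips 2 -> legal
(1,2): flips 1 -> legal
(1,3): no bracket -> illegal
(1,4): no bracket -> illegal
(2,0): flips 3 -> legal
(3,0): no bracket -> illegal
(3,1): flips 2 -> legal
(4,1): no bracket -> illegal
(4,2): flips 2 -> legal
(5,2): flips 1 -> legal
(5,3): no bracket -> illegal
(5,4): no bracket -> illegal
W mobility = 6

Answer: B=5 W=6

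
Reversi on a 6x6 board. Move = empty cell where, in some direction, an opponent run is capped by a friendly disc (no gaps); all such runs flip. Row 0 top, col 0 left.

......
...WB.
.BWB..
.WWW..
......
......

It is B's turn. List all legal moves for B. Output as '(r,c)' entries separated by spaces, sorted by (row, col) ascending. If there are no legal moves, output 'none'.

(0,2): no bracket -> illegal
(0,3): flips 1 -> legal
(0,4): no bracket -> illegal
(1,1): no bracket -> illegal
(1,2): flips 1 -> legal
(2,0): no bracket -> illegal
(2,4): no bracket -> illegal
(3,0): no bracket -> illegal
(3,4): no bracket -> illegal
(4,0): no bracket -> illegal
(4,1): flips 2 -> legal
(4,2): no bracket -> illegal
(4,3): flips 2 -> legal
(4,4): no bracket -> illegal

Answer: (0,3) (1,2) (4,1) (4,3)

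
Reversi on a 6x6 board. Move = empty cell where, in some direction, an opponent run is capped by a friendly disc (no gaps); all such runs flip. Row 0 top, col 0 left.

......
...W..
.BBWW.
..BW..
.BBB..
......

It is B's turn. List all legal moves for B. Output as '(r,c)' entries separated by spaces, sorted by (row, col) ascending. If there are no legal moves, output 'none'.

Answer: (0,3) (0,4) (1,4) (1,5) (2,5) (3,4) (4,4)

Derivation:
(0,2): no bracket -> illegal
(0,3): flips 3 -> legal
(0,4): flips 1 -> legal
(1,2): no bracket -> illegal
(1,4): flips 1 -> legal
(1,5): flips 2 -> legal
(2,5): flips 2 -> legal
(3,4): flips 1 -> legal
(3,5): no bracket -> illegal
(4,4): flips 1 -> legal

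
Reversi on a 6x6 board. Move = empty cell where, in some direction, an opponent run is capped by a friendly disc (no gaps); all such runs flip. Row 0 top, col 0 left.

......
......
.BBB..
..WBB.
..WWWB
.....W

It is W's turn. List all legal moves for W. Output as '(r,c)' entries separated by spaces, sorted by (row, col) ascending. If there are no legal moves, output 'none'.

Answer: (1,0) (1,1) (1,2) (1,3) (1,4) (2,4) (2,5) (3,5)

Derivation:
(1,0): flips 1 -> legal
(1,1): flips 2 -> legal
(1,2): flips 1 -> legal
(1,3): flips 2 -> legal
(1,4): flips 1 -> legal
(2,0): no bracket -> illegal
(2,4): flips 2 -> legal
(2,5): flips 1 -> legal
(3,0): no bracket -> illegal
(3,1): no bracket -> illegal
(3,5): flips 3 -> legal
(5,4): no bracket -> illegal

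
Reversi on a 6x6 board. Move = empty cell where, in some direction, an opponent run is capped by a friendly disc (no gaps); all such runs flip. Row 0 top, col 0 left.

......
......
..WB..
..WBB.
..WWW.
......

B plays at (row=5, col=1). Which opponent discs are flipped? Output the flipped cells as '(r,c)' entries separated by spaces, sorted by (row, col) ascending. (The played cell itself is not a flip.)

Answer: (4,2)

Derivation:
Dir NW: first cell '.' (not opp) -> no flip
Dir N: first cell '.' (not opp) -> no flip
Dir NE: opp run (4,2) capped by B -> flip
Dir W: first cell '.' (not opp) -> no flip
Dir E: first cell '.' (not opp) -> no flip
Dir SW: edge -> no flip
Dir S: edge -> no flip
Dir SE: edge -> no flip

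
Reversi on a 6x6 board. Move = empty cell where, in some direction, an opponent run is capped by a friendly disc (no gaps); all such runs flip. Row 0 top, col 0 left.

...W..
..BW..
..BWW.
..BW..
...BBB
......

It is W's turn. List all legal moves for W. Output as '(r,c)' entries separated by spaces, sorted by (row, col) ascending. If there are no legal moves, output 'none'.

Answer: (0,1) (1,1) (2,1) (3,1) (4,1) (5,3) (5,5)

Derivation:
(0,1): flips 1 -> legal
(0,2): no bracket -> illegal
(1,1): flips 2 -> legal
(2,1): flips 2 -> legal
(3,1): flips 2 -> legal
(3,4): no bracket -> illegal
(3,5): no bracket -> illegal
(4,1): flips 1 -> legal
(4,2): no bracket -> illegal
(5,2): no bracket -> illegal
(5,3): flips 1 -> legal
(5,4): no bracket -> illegal
(5,5): flips 1 -> legal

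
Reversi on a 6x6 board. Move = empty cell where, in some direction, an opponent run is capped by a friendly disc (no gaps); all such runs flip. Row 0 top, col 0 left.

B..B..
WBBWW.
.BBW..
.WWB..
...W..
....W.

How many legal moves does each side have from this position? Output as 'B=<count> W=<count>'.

-- B to move --
(0,1): no bracket -> illegal
(0,2): no bracket -> illegal
(0,4): flips 1 -> legal
(0,5): no bracket -> illegal
(1,5): flips 2 -> legal
(2,0): flips 1 -> legal
(2,4): flips 1 -> legal
(2,5): flips 1 -> legal
(3,0): flips 2 -> legal
(3,4): flips 1 -> legal
(4,0): flips 1 -> legal
(4,1): flips 1 -> legal
(4,2): flips 1 -> legal
(4,4): no bracket -> illegal
(4,5): no bracket -> illegal
(5,2): no bracket -> illegal
(5,3): flips 1 -> legal
(5,5): no bracket -> illegal
B mobility = 11
-- W to move --
(0,1): flips 3 -> legal
(0,2): flips 2 -> legal
(0,4): no bracket -> illegal
(2,0): flips 2 -> legal
(2,4): no bracket -> illegal
(3,0): no bracket -> illegal
(3,4): flips 1 -> legal
(4,2): no bracket -> illegal
(4,4): no bracket -> illegal
W mobility = 4

Answer: B=11 W=4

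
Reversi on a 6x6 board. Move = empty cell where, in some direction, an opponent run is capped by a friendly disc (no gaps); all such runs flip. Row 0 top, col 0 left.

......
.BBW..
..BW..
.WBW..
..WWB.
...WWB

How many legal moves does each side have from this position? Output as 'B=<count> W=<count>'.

-- B to move --
(0,2): no bracket -> illegal
(0,3): no bracket -> illegal
(0,4): flips 1 -> legal
(1,4): flips 2 -> legal
(2,0): no bracket -> illegal
(2,1): no bracket -> illegal
(2,4): flips 1 -> legal
(3,0): flips 1 -> legal
(3,4): flips 2 -> legal
(4,0): flips 1 -> legal
(4,1): flips 2 -> legal
(4,5): no bracket -> illegal
(5,1): no bracket -> illegal
(5,2): flips 3 -> legal
B mobility = 8
-- W to move --
(0,0): flips 2 -> legal
(0,1): flips 1 -> legal
(0,2): flips 3 -> legal
(0,3): no bracket -> illegal
(1,0): flips 2 -> legal
(2,0): no bracket -> illegal
(2,1): flips 2 -> legal
(3,4): flips 1 -> legal
(3,5): flips 1 -> legal
(4,1): flips 1 -> legal
(4,5): flips 1 -> legal
W mobility = 9

Answer: B=8 W=9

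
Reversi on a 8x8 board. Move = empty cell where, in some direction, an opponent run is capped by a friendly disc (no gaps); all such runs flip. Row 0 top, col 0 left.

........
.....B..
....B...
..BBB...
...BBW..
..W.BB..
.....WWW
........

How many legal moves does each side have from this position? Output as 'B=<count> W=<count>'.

-- B to move --
(3,5): flips 1 -> legal
(3,6): flips 1 -> legal
(4,1): no bracket -> illegal
(4,2): no bracket -> illegal
(4,6): flips 1 -> legal
(5,1): no bracket -> illegal
(5,3): no bracket -> illegal
(5,6): flips 1 -> legal
(5,7): no bracket -> illegal
(6,1): flips 1 -> legal
(6,2): no bracket -> illegal
(6,3): no bracket -> illegal
(6,4): no bracket -> illegal
(7,4): no bracket -> illegal
(7,5): flips 1 -> legal
(7,6): flips 1 -> legal
(7,7): flips 1 -> legal
B mobility = 8
-- W to move --
(0,4): no bracket -> illegal
(0,5): no bracket -> illegal
(0,6): no bracket -> illegal
(1,3): no bracket -> illegal
(1,4): no bracket -> illegal
(1,6): no bracket -> illegal
(2,1): flips 3 -> legal
(2,2): flips 3 -> legal
(2,3): flips 1 -> legal
(2,5): flips 2 -> legal
(2,6): no bracket -> illegal
(3,1): no bracket -> illegal
(3,5): no bracket -> illegal
(4,1): no bracket -> illegal
(4,2): flips 2 -> legal
(4,6): no bracket -> illegal
(5,3): no bracket -> illegal
(5,6): no bracket -> illegal
(6,3): flips 1 -> legal
(6,4): no bracket -> illegal
W mobility = 6

Answer: B=8 W=6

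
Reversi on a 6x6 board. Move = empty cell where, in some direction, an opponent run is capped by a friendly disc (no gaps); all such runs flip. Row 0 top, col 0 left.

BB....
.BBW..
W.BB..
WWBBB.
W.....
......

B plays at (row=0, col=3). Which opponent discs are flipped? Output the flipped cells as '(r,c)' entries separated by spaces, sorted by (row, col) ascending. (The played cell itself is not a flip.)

Dir NW: edge -> no flip
Dir N: edge -> no flip
Dir NE: edge -> no flip
Dir W: first cell '.' (not opp) -> no flip
Dir E: first cell '.' (not opp) -> no flip
Dir SW: first cell 'B' (not opp) -> no flip
Dir S: opp run (1,3) capped by B -> flip
Dir SE: first cell '.' (not opp) -> no flip

Answer: (1,3)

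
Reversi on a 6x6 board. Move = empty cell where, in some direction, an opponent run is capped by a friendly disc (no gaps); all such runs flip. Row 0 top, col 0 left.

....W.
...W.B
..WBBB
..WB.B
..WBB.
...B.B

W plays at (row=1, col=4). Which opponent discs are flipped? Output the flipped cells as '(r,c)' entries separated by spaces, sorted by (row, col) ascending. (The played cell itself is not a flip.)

Answer: (2,3)

Derivation:
Dir NW: first cell '.' (not opp) -> no flip
Dir N: first cell 'W' (not opp) -> no flip
Dir NE: first cell '.' (not opp) -> no flip
Dir W: first cell 'W' (not opp) -> no flip
Dir E: opp run (1,5), next=edge -> no flip
Dir SW: opp run (2,3) capped by W -> flip
Dir S: opp run (2,4), next='.' -> no flip
Dir SE: opp run (2,5), next=edge -> no flip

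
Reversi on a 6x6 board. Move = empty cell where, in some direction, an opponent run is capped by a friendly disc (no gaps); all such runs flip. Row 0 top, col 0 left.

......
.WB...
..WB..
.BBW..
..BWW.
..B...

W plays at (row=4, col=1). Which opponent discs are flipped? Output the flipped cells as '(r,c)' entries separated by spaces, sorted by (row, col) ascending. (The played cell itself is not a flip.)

Dir NW: first cell '.' (not opp) -> no flip
Dir N: opp run (3,1), next='.' -> no flip
Dir NE: opp run (3,2) (2,3), next='.' -> no flip
Dir W: first cell '.' (not opp) -> no flip
Dir E: opp run (4,2) capped by W -> flip
Dir SW: first cell '.' (not opp) -> no flip
Dir S: first cell '.' (not opp) -> no flip
Dir SE: opp run (5,2), next=edge -> no flip

Answer: (4,2)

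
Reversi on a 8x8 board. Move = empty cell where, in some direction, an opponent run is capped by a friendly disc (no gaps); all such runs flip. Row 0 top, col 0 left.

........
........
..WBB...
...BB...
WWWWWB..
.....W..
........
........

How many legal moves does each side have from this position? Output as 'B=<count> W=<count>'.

Answer: B=8 W=6

Derivation:
-- B to move --
(1,1): flips 1 -> legal
(1,2): no bracket -> illegal
(1,3): no bracket -> illegal
(2,1): flips 1 -> legal
(3,0): no bracket -> illegal
(3,1): no bracket -> illegal
(3,2): no bracket -> illegal
(3,5): no bracket -> illegal
(4,6): no bracket -> illegal
(5,0): no bracket -> illegal
(5,1): flips 1 -> legal
(5,2): flips 1 -> legal
(5,3): flips 1 -> legal
(5,4): flips 1 -> legal
(5,6): no bracket -> illegal
(6,4): no bracket -> illegal
(6,5): flips 1 -> legal
(6,6): flips 2 -> legal
B mobility = 8
-- W to move --
(1,2): no bracket -> illegal
(1,3): flips 2 -> legal
(1,4): flips 2 -> legal
(1,5): flips 2 -> legal
(2,5): flips 3 -> legal
(3,2): no bracket -> illegal
(3,5): flips 1 -> legal
(3,6): no bracket -> illegal
(4,6): flips 1 -> legal
(5,4): no bracket -> illegal
(5,6): no bracket -> illegal
W mobility = 6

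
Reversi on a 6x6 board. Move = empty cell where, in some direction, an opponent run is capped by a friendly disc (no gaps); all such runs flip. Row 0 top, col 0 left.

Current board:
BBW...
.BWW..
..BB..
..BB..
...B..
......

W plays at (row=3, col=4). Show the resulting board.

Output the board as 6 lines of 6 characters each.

Answer: BBW...
.BWW..
..BW..
..BBW.
...B..
......

Derivation:
Place W at (3,4); scan 8 dirs for brackets.
Dir NW: opp run (2,3) capped by W -> flip
Dir N: first cell '.' (not opp) -> no flip
Dir NE: first cell '.' (not opp) -> no flip
Dir W: opp run (3,3) (3,2), next='.' -> no flip
Dir E: first cell '.' (not opp) -> no flip
Dir SW: opp run (4,3), next='.' -> no flip
Dir S: first cell '.' (not opp) -> no flip
Dir SE: first cell '.' (not opp) -> no flip
All flips: (2,3)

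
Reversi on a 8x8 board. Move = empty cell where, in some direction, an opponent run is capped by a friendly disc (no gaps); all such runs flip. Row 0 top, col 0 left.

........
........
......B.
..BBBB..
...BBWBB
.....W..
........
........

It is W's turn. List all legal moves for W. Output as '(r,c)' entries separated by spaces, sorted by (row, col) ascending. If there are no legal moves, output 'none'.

(1,5): no bracket -> illegal
(1,6): no bracket -> illegal
(1,7): no bracket -> illegal
(2,1): no bracket -> illegal
(2,2): flips 2 -> legal
(2,3): flips 1 -> legal
(2,4): no bracket -> illegal
(2,5): flips 1 -> legal
(2,7): no bracket -> illegal
(3,1): no bracket -> illegal
(3,6): no bracket -> illegal
(3,7): flips 1 -> legal
(4,1): no bracket -> illegal
(4,2): flips 2 -> legal
(5,2): no bracket -> illegal
(5,3): no bracket -> illegal
(5,4): no bracket -> illegal
(5,6): no bracket -> illegal
(5,7): no bracket -> illegal

Answer: (2,2) (2,3) (2,5) (3,7) (4,2)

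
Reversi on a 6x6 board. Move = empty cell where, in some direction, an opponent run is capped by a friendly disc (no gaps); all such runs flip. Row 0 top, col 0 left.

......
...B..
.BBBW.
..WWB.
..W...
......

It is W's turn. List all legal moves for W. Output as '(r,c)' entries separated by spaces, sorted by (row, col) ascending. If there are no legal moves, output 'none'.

(0,2): flips 1 -> legal
(0,3): flips 2 -> legal
(0,4): no bracket -> illegal
(1,0): flips 1 -> legal
(1,1): flips 1 -> legal
(1,2): flips 1 -> legal
(1,4): flips 1 -> legal
(2,0): flips 3 -> legal
(2,5): no bracket -> illegal
(3,0): no bracket -> illegal
(3,1): no bracket -> illegal
(3,5): flips 1 -> legal
(4,3): no bracket -> illegal
(4,4): flips 1 -> legal
(4,5): no bracket -> illegal

Answer: (0,2) (0,3) (1,0) (1,1) (1,2) (1,4) (2,0) (3,5) (4,4)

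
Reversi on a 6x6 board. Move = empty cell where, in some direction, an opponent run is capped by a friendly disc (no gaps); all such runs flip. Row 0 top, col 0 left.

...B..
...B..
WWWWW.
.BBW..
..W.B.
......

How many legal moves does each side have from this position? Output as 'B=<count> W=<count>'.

Answer: B=9 W=7

Derivation:
-- B to move --
(1,0): flips 1 -> legal
(1,1): flips 3 -> legal
(1,2): flips 1 -> legal
(1,4): flips 1 -> legal
(1,5): no bracket -> illegal
(2,5): no bracket -> illegal
(3,0): no bracket -> illegal
(3,4): flips 1 -> legal
(3,5): flips 1 -> legal
(4,1): no bracket -> illegal
(4,3): flips 2 -> legal
(5,1): no bracket -> illegal
(5,2): flips 1 -> legal
(5,3): flips 1 -> legal
B mobility = 9
-- W to move --
(0,2): flips 1 -> legal
(0,4): flips 1 -> legal
(1,2): no bracket -> illegal
(1,4): no bracket -> illegal
(3,0): flips 2 -> legal
(3,4): no bracket -> illegal
(3,5): no bracket -> illegal
(4,0): flips 1 -> legal
(4,1): flips 2 -> legal
(4,3): flips 1 -> legal
(4,5): no bracket -> illegal
(5,3): no bracket -> illegal
(5,4): no bracket -> illegal
(5,5): flips 1 -> legal
W mobility = 7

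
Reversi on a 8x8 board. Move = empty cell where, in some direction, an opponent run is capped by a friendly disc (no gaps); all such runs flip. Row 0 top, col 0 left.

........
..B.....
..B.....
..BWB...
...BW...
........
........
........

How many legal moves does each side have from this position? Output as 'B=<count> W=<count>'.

-- B to move --
(2,3): flips 1 -> legal
(2,4): no bracket -> illegal
(3,5): no bracket -> illegal
(4,2): no bracket -> illegal
(4,5): flips 1 -> legal
(5,3): no bracket -> illegal
(5,4): flips 1 -> legal
(5,5): flips 2 -> legal
B mobility = 4
-- W to move --
(0,1): no bracket -> illegal
(0,2): no bracket -> illegal
(0,3): no bracket -> illegal
(1,1): flips 1 -> legal
(1,3): no bracket -> illegal
(2,1): no bracket -> illegal
(2,3): no bracket -> illegal
(2,4): flips 1 -> legal
(2,5): no bracket -> illegal
(3,1): flips 1 -> legal
(3,5): flips 1 -> legal
(4,1): no bracket -> illegal
(4,2): flips 1 -> legal
(4,5): no bracket -> illegal
(5,2): no bracket -> illegal
(5,3): flips 1 -> legal
(5,4): no bracket -> illegal
W mobility = 6

Answer: B=4 W=6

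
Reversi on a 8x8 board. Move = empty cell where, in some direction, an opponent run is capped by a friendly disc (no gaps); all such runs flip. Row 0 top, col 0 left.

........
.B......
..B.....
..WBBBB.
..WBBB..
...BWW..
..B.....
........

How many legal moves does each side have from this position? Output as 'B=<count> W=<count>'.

-- B to move --
(2,1): flips 1 -> legal
(2,3): no bracket -> illegal
(3,1): flips 2 -> legal
(4,1): flips 1 -> legal
(4,6): no bracket -> illegal
(5,1): flips 1 -> legal
(5,2): flips 2 -> legal
(5,6): flips 2 -> legal
(6,3): flips 1 -> legal
(6,4): flips 1 -> legal
(6,5): flips 2 -> legal
(6,6): flips 1 -> legal
B mobility = 10
-- W to move --
(0,0): flips 4 -> legal
(0,1): no bracket -> illegal
(0,2): no bracket -> illegal
(1,0): no bracket -> illegal
(1,2): flips 1 -> legal
(1,3): no bracket -> illegal
(2,0): no bracket -> illegal
(2,1): no bracket -> illegal
(2,3): no bracket -> illegal
(2,4): flips 3 -> legal
(2,5): flips 2 -> legal
(2,6): no bracket -> illegal
(2,7): flips 2 -> legal
(3,1): no bracket -> illegal
(3,7): flips 4 -> legal
(4,6): flips 3 -> legal
(4,7): no bracket -> illegal
(5,1): no bracket -> illegal
(5,2): flips 1 -> legal
(5,6): no bracket -> illegal
(6,1): no bracket -> illegal
(6,3): no bracket -> illegal
(6,4): flips 1 -> legal
(7,1): no bracket -> illegal
(7,2): no bracket -> illegal
(7,3): no bracket -> illegal
W mobility = 9

Answer: B=10 W=9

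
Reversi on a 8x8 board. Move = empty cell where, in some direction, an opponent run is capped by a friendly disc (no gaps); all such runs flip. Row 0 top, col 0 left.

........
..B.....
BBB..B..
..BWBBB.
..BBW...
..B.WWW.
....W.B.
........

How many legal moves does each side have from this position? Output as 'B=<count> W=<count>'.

Answer: B=7 W=11

Derivation:
-- B to move --
(2,3): flips 1 -> legal
(2,4): flips 1 -> legal
(4,5): flips 1 -> legal
(4,6): flips 1 -> legal
(4,7): no bracket -> illegal
(5,3): flips 1 -> legal
(5,7): no bracket -> illegal
(6,3): no bracket -> illegal
(6,5): flips 1 -> legal
(6,7): no bracket -> illegal
(7,3): no bracket -> illegal
(7,4): flips 3 -> legal
(7,5): no bracket -> illegal
B mobility = 7
-- W to move --
(0,1): no bracket -> illegal
(0,2): no bracket -> illegal
(0,3): no bracket -> illegal
(1,0): flips 3 -> legal
(1,1): flips 1 -> legal
(1,3): no bracket -> illegal
(1,4): no bracket -> illegal
(1,5): no bracket -> illegal
(1,6): no bracket -> illegal
(2,3): no bracket -> illegal
(2,4): flips 1 -> legal
(2,6): flips 1 -> legal
(2,7): no bracket -> illegal
(3,0): no bracket -> illegal
(3,1): flips 1 -> legal
(3,7): flips 3 -> legal
(4,1): flips 2 -> legal
(4,5): no bracket -> illegal
(4,6): no bracket -> illegal
(4,7): no bracket -> illegal
(5,1): flips 1 -> legal
(5,3): flips 1 -> legal
(5,7): no bracket -> illegal
(6,1): no bracket -> illegal
(6,2): no bracket -> illegal
(6,3): no bracket -> illegal
(6,5): no bracket -> illegal
(6,7): no bracket -> illegal
(7,5): no bracket -> illegal
(7,6): flips 1 -> legal
(7,7): flips 1 -> legal
W mobility = 11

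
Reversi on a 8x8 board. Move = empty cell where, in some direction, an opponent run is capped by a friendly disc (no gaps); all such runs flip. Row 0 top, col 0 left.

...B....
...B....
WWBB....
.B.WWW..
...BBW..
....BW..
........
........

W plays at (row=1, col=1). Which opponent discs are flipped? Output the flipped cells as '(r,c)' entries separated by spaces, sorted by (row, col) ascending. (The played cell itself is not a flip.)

Dir NW: first cell '.' (not opp) -> no flip
Dir N: first cell '.' (not opp) -> no flip
Dir NE: first cell '.' (not opp) -> no flip
Dir W: first cell '.' (not opp) -> no flip
Dir E: first cell '.' (not opp) -> no flip
Dir SW: first cell 'W' (not opp) -> no flip
Dir S: first cell 'W' (not opp) -> no flip
Dir SE: opp run (2,2) capped by W -> flip

Answer: (2,2)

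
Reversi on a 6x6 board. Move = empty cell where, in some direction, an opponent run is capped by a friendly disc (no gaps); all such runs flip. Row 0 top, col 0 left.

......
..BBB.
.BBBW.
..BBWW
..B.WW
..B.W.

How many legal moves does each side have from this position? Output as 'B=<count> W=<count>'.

-- B to move --
(1,5): flips 1 -> legal
(2,5): flips 1 -> legal
(4,3): no bracket -> illegal
(5,3): no bracket -> illegal
(5,5): flips 1 -> legal
B mobility = 3
-- W to move --
(0,1): flips 2 -> legal
(0,2): flips 1 -> legal
(0,3): no bracket -> illegal
(0,4): flips 1 -> legal
(0,5): no bracket -> illegal
(1,0): no bracket -> illegal
(1,1): flips 2 -> legal
(1,5): no bracket -> illegal
(2,0): flips 3 -> legal
(2,5): no bracket -> illegal
(3,0): no bracket -> illegal
(3,1): flips 2 -> legal
(4,1): no bracket -> illegal
(4,3): no bracket -> illegal
(5,1): flips 2 -> legal
(5,3): no bracket -> illegal
W mobility = 7

Answer: B=3 W=7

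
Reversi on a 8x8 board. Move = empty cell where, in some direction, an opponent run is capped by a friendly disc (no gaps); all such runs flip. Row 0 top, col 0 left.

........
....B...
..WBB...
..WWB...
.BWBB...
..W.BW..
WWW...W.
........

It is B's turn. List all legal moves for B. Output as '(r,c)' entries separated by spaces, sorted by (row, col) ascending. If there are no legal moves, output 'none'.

(1,1): flips 2 -> legal
(1,2): no bracket -> illegal
(1,3): no bracket -> illegal
(2,1): flips 2 -> legal
(3,1): flips 2 -> legal
(4,5): no bracket -> illegal
(4,6): no bracket -> illegal
(5,0): no bracket -> illegal
(5,1): flips 2 -> legal
(5,3): no bracket -> illegal
(5,6): flips 1 -> legal
(5,7): no bracket -> illegal
(6,3): flips 1 -> legal
(6,4): no bracket -> illegal
(6,5): no bracket -> illegal
(6,7): no bracket -> illegal
(7,0): flips 2 -> legal
(7,1): no bracket -> illegal
(7,2): no bracket -> illegal
(7,3): no bracket -> illegal
(7,5): no bracket -> illegal
(7,6): no bracket -> illegal
(7,7): flips 2 -> legal

Answer: (1,1) (2,1) (3,1) (5,1) (5,6) (6,3) (7,0) (7,7)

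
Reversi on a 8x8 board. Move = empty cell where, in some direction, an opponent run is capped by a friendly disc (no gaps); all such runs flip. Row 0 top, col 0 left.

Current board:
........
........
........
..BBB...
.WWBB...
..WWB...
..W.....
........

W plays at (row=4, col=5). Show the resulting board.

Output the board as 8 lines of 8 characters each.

Answer: ........
........
........
..BBB...
.WWWWW..
..WWB...
..W.....
........

Derivation:
Place W at (4,5); scan 8 dirs for brackets.
Dir NW: opp run (3,4), next='.' -> no flip
Dir N: first cell '.' (not opp) -> no flip
Dir NE: first cell '.' (not opp) -> no flip
Dir W: opp run (4,4) (4,3) capped by W -> flip
Dir E: first cell '.' (not opp) -> no flip
Dir SW: opp run (5,4), next='.' -> no flip
Dir S: first cell '.' (not opp) -> no flip
Dir SE: first cell '.' (not opp) -> no flip
All flips: (4,3) (4,4)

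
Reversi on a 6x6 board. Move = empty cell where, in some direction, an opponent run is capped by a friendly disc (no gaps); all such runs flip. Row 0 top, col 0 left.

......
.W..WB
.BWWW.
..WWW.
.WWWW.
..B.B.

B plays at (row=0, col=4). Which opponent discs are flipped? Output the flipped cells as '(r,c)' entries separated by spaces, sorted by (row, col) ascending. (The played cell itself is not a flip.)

Dir NW: edge -> no flip
Dir N: edge -> no flip
Dir NE: edge -> no flip
Dir W: first cell '.' (not opp) -> no flip
Dir E: first cell '.' (not opp) -> no flip
Dir SW: first cell '.' (not opp) -> no flip
Dir S: opp run (1,4) (2,4) (3,4) (4,4) capped by B -> flip
Dir SE: first cell 'B' (not opp) -> no flip

Answer: (1,4) (2,4) (3,4) (4,4)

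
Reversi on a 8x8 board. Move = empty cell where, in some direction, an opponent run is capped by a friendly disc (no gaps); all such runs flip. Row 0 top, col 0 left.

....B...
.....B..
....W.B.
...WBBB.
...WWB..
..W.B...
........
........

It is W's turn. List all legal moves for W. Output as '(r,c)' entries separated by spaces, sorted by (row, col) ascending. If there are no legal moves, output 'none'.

(0,3): no bracket -> illegal
(0,5): no bracket -> illegal
(0,6): flips 1 -> legal
(1,3): no bracket -> illegal
(1,4): no bracket -> illegal
(1,6): no bracket -> illegal
(1,7): flips 2 -> legal
(2,3): no bracket -> illegal
(2,5): flips 1 -> legal
(2,7): no bracket -> illegal
(3,7): flips 3 -> legal
(4,6): flips 2 -> legal
(4,7): no bracket -> illegal
(5,3): no bracket -> illegal
(5,5): no bracket -> illegal
(5,6): no bracket -> illegal
(6,3): no bracket -> illegal
(6,4): flips 1 -> legal
(6,5): flips 1 -> legal

Answer: (0,6) (1,7) (2,5) (3,7) (4,6) (6,4) (6,5)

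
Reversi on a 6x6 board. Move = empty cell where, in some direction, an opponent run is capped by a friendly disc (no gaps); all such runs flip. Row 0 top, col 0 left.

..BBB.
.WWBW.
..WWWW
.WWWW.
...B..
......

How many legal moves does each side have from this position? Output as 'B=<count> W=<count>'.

Answer: B=8 W=3

Derivation:
-- B to move --
(0,0): no bracket -> illegal
(0,1): no bracket -> illegal
(0,5): no bracket -> illegal
(1,0): flips 2 -> legal
(1,5): flips 1 -> legal
(2,0): flips 1 -> legal
(2,1): flips 2 -> legal
(3,0): no bracket -> illegal
(3,5): flips 1 -> legal
(4,0): flips 2 -> legal
(4,1): no bracket -> illegal
(4,2): flips 3 -> legal
(4,4): flips 3 -> legal
(4,5): no bracket -> illegal
B mobility = 8
-- W to move --
(0,1): no bracket -> illegal
(0,5): no bracket -> illegal
(1,5): no bracket -> illegal
(4,2): no bracket -> illegal
(4,4): no bracket -> illegal
(5,2): flips 1 -> legal
(5,3): flips 1 -> legal
(5,4): flips 1 -> legal
W mobility = 3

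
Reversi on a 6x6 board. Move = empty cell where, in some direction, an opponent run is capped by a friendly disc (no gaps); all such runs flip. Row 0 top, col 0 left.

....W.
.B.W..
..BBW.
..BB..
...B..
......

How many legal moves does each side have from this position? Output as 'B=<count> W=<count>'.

-- B to move --
(0,2): no bracket -> illegal
(0,3): flips 1 -> legal
(0,5): no bracket -> illegal
(1,2): no bracket -> illegal
(1,4): no bracket -> illegal
(1,5): flips 1 -> legal
(2,5): flips 1 -> legal
(3,4): no bracket -> illegal
(3,5): no bracket -> illegal
B mobility = 3
-- W to move --
(0,0): no bracket -> illegal
(0,1): no bracket -> illegal
(0,2): no bracket -> illegal
(1,0): no bracket -> illegal
(1,2): no bracket -> illegal
(1,4): no bracket -> illegal
(2,0): no bracket -> illegal
(2,1): flips 2 -> legal
(3,1): flips 1 -> legal
(3,4): no bracket -> illegal
(4,1): no bracket -> illegal
(4,2): flips 1 -> legal
(4,4): no bracket -> illegal
(5,2): no bracket -> illegal
(5,3): flips 3 -> legal
(5,4): no bracket -> illegal
W mobility = 4

Answer: B=3 W=4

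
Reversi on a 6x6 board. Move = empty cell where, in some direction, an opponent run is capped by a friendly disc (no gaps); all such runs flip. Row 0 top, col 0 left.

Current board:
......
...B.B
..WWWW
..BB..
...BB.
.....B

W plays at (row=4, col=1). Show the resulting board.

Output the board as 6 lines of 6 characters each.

Place W at (4,1); scan 8 dirs for brackets.
Dir NW: first cell '.' (not opp) -> no flip
Dir N: first cell '.' (not opp) -> no flip
Dir NE: opp run (3,2) capped by W -> flip
Dir W: first cell '.' (not opp) -> no flip
Dir E: first cell '.' (not opp) -> no flip
Dir SW: first cell '.' (not opp) -> no flip
Dir S: first cell '.' (not opp) -> no flip
Dir SE: first cell '.' (not opp) -> no flip
All flips: (3,2)

Answer: ......
...B.B
..WWWW
..WB..
.W.BB.
.....B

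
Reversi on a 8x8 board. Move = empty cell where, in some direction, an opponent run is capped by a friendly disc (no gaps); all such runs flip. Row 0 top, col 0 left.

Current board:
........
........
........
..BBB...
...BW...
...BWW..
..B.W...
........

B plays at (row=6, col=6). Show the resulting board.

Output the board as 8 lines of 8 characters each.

Answer: ........
........
........
..BBB...
...BB...
...BWB..
..B.W.B.
........

Derivation:
Place B at (6,6); scan 8 dirs for brackets.
Dir NW: opp run (5,5) (4,4) capped by B -> flip
Dir N: first cell '.' (not opp) -> no flip
Dir NE: first cell '.' (not opp) -> no flip
Dir W: first cell '.' (not opp) -> no flip
Dir E: first cell '.' (not opp) -> no flip
Dir SW: first cell '.' (not opp) -> no flip
Dir S: first cell '.' (not opp) -> no flip
Dir SE: first cell '.' (not opp) -> no flip
All flips: (4,4) (5,5)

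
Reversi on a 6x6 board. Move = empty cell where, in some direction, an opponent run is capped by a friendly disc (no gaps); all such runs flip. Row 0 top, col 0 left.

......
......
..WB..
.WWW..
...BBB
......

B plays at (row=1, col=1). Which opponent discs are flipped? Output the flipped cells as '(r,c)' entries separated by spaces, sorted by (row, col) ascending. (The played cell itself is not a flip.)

Answer: (2,2) (3,3)

Derivation:
Dir NW: first cell '.' (not opp) -> no flip
Dir N: first cell '.' (not opp) -> no flip
Dir NE: first cell '.' (not opp) -> no flip
Dir W: first cell '.' (not opp) -> no flip
Dir E: first cell '.' (not opp) -> no flip
Dir SW: first cell '.' (not opp) -> no flip
Dir S: first cell '.' (not opp) -> no flip
Dir SE: opp run (2,2) (3,3) capped by B -> flip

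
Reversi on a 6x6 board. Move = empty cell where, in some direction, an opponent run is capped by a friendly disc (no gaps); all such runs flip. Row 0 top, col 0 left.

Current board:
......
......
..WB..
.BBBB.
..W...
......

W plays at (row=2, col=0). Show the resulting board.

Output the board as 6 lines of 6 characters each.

Place W at (2,0); scan 8 dirs for brackets.
Dir NW: edge -> no flip
Dir N: first cell '.' (not opp) -> no flip
Dir NE: first cell '.' (not opp) -> no flip
Dir W: edge -> no flip
Dir E: first cell '.' (not opp) -> no flip
Dir SW: edge -> no flip
Dir S: first cell '.' (not opp) -> no flip
Dir SE: opp run (3,1) capped by W -> flip
All flips: (3,1)

Answer: ......
......
W.WB..
.WBBB.
..W...
......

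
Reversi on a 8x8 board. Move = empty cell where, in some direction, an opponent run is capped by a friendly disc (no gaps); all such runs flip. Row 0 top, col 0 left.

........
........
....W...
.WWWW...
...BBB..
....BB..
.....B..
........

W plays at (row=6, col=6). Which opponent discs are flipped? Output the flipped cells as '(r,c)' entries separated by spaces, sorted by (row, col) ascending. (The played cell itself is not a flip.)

Dir NW: opp run (5,5) (4,4) capped by W -> flip
Dir N: first cell '.' (not opp) -> no flip
Dir NE: first cell '.' (not opp) -> no flip
Dir W: opp run (6,5), next='.' -> no flip
Dir E: first cell '.' (not opp) -> no flip
Dir SW: first cell '.' (not opp) -> no flip
Dir S: first cell '.' (not opp) -> no flip
Dir SE: first cell '.' (not opp) -> no flip

Answer: (4,4) (5,5)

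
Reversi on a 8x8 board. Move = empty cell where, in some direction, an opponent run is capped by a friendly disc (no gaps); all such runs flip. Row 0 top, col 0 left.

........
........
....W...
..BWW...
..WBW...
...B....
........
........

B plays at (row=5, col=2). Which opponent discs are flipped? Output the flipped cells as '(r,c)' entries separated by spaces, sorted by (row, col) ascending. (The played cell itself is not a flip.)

Dir NW: first cell '.' (not opp) -> no flip
Dir N: opp run (4,2) capped by B -> flip
Dir NE: first cell 'B' (not opp) -> no flip
Dir W: first cell '.' (not opp) -> no flip
Dir E: first cell 'B' (not opp) -> no flip
Dir SW: first cell '.' (not opp) -> no flip
Dir S: first cell '.' (not opp) -> no flip
Dir SE: first cell '.' (not opp) -> no flip

Answer: (4,2)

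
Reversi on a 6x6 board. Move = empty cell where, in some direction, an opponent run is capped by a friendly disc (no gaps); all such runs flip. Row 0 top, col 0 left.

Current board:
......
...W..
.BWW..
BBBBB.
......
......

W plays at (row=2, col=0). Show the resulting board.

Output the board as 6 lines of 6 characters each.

Answer: ......
...W..
WWWW..
BBBBB.
......
......

Derivation:
Place W at (2,0); scan 8 dirs for brackets.
Dir NW: edge -> no flip
Dir N: first cell '.' (not opp) -> no flip
Dir NE: first cell '.' (not opp) -> no flip
Dir W: edge -> no flip
Dir E: opp run (2,1) capped by W -> flip
Dir SW: edge -> no flip
Dir S: opp run (3,0), next='.' -> no flip
Dir SE: opp run (3,1), next='.' -> no flip
All flips: (2,1)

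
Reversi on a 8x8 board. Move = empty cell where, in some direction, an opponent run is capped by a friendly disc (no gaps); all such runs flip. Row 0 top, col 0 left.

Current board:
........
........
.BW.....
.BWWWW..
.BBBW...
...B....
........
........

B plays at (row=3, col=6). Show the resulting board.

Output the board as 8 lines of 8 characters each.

Answer: ........
........
.BW.....
.BBBBBB.
.BBBW...
...B....
........
........

Derivation:
Place B at (3,6); scan 8 dirs for brackets.
Dir NW: first cell '.' (not opp) -> no flip
Dir N: first cell '.' (not opp) -> no flip
Dir NE: first cell '.' (not opp) -> no flip
Dir W: opp run (3,5) (3,4) (3,3) (3,2) capped by B -> flip
Dir E: first cell '.' (not opp) -> no flip
Dir SW: first cell '.' (not opp) -> no flip
Dir S: first cell '.' (not opp) -> no flip
Dir SE: first cell '.' (not opp) -> no flip
All flips: (3,2) (3,3) (3,4) (3,5)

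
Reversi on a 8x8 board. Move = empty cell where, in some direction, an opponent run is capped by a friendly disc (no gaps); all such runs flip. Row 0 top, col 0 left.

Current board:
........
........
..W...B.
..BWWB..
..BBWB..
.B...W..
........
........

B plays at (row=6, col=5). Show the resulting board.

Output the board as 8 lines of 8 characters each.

Answer: ........
........
..W...B.
..BWWB..
..BBWB..
.B...B..
.....B..
........

Derivation:
Place B at (6,5); scan 8 dirs for brackets.
Dir NW: first cell '.' (not opp) -> no flip
Dir N: opp run (5,5) capped by B -> flip
Dir NE: first cell '.' (not opp) -> no flip
Dir W: first cell '.' (not opp) -> no flip
Dir E: first cell '.' (not opp) -> no flip
Dir SW: first cell '.' (not opp) -> no flip
Dir S: first cell '.' (not opp) -> no flip
Dir SE: first cell '.' (not opp) -> no flip
All flips: (5,5)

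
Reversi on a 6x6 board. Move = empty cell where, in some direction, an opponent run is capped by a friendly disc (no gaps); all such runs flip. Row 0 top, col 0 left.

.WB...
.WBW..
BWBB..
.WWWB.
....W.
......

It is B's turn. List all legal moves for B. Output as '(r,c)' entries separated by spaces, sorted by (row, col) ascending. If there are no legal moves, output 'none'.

Answer: (0,0) (0,3) (0,4) (1,0) (1,4) (2,4) (3,0) (4,0) (4,1) (4,2) (4,3) (5,4) (5,5)

Derivation:
(0,0): flips 2 -> legal
(0,3): flips 1 -> legal
(0,4): flips 1 -> legal
(1,0): flips 1 -> legal
(1,4): flips 1 -> legal
(2,4): flips 1 -> legal
(3,0): flips 4 -> legal
(3,5): no bracket -> illegal
(4,0): flips 1 -> legal
(4,1): flips 1 -> legal
(4,2): flips 2 -> legal
(4,3): flips 1 -> legal
(4,5): no bracket -> illegal
(5,3): no bracket -> illegal
(5,4): flips 1 -> legal
(5,5): flips 2 -> legal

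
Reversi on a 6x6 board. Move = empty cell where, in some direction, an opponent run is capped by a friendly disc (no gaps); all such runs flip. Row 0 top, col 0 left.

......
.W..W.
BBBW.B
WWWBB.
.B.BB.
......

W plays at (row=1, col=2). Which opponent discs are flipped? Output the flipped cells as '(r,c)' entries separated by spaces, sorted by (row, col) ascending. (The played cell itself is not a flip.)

Answer: (2,1) (2,2)

Derivation:
Dir NW: first cell '.' (not opp) -> no flip
Dir N: first cell '.' (not opp) -> no flip
Dir NE: first cell '.' (not opp) -> no flip
Dir W: first cell 'W' (not opp) -> no flip
Dir E: first cell '.' (not opp) -> no flip
Dir SW: opp run (2,1) capped by W -> flip
Dir S: opp run (2,2) capped by W -> flip
Dir SE: first cell 'W' (not opp) -> no flip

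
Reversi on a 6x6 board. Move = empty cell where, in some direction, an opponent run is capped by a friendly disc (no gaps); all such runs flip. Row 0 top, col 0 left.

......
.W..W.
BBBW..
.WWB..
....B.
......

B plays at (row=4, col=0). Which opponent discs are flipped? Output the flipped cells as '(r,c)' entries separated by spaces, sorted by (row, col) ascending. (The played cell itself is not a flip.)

Answer: (3,1)

Derivation:
Dir NW: edge -> no flip
Dir N: first cell '.' (not opp) -> no flip
Dir NE: opp run (3,1) capped by B -> flip
Dir W: edge -> no flip
Dir E: first cell '.' (not opp) -> no flip
Dir SW: edge -> no flip
Dir S: first cell '.' (not opp) -> no flip
Dir SE: first cell '.' (not opp) -> no flip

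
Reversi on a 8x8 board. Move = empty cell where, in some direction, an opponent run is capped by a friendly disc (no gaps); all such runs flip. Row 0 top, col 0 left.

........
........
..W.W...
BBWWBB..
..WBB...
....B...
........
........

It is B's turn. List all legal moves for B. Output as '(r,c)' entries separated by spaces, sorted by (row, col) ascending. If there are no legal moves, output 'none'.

Answer: (1,1) (1,3) (1,4) (2,1) (2,3) (4,1) (5,3)

Derivation:
(1,1): flips 2 -> legal
(1,2): no bracket -> illegal
(1,3): flips 2 -> legal
(1,4): flips 1 -> legal
(1,5): no bracket -> illegal
(2,1): flips 1 -> legal
(2,3): flips 1 -> legal
(2,5): no bracket -> illegal
(4,1): flips 1 -> legal
(5,1): no bracket -> illegal
(5,2): no bracket -> illegal
(5,3): flips 1 -> legal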